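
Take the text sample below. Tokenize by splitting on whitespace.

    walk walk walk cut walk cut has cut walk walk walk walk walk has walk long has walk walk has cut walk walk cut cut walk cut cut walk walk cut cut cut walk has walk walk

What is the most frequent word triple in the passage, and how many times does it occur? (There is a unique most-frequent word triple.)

Trigram frequencies (highest first):
  walk walk walk: 4
  walk walk cut: 3
  cut walk walk: 3
  walk cut cut: 3
  cut cut walk: 3
  cut walk cut: 2
  … (13 more, each ≤ 2)

"walk walk walk", 4 times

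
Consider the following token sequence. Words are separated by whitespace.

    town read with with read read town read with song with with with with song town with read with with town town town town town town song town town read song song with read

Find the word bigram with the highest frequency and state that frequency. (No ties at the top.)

Bigram frequencies (highest first):
  town town: 6
  with with: 5
  town read: 3
  read with: 3
  with read: 3
  with song: 2
  … (9 more, each ≤ 2)

"town town", 6 times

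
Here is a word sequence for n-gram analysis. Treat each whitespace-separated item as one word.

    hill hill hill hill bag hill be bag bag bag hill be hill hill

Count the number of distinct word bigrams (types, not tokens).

14 tokens → 13 bigram windows in total.
Repeated bigrams (each contributes count−1 duplicates):
  hill hill: 4
  bag bag: 2
  bag hill: 2
  hill be: 2
6 duplicate windows → 13 − 6 = 7 distinct.

7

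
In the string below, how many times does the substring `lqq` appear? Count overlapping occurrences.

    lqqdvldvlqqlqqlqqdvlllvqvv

4

Sliding a length-3 window over the 26 characters (24 positions):
  position 1–3: lqq
  position 9–11: lqq
  position 12–14: lqq
  position 15–17: lqq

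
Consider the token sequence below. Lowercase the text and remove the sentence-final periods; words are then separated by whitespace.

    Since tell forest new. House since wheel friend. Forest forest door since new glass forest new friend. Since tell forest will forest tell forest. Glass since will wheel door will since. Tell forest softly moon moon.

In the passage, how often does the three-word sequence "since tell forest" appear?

Scanning the 34 overlapping trigram windows for "since tell forest":
  position 1–3: since tell forest
  position 18–20: since tell forest
  position 31–33: since tell forest

3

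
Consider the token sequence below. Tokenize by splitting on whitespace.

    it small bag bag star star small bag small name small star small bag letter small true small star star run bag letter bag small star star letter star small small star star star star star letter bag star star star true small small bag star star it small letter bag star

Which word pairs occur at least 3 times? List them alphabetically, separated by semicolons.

Bigram counts meeting the condition (at least 3 times):
  bag star: 4
  letter bag: 3
  small bag: 4
  small star: 4
  star small: 3
  star star: 10

bag star; letter bag; small bag; small star; star small; star star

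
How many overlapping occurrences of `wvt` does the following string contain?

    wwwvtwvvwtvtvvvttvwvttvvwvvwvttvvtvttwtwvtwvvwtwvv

4

Sliding a length-3 window over the 50 characters (48 positions):
  position 3–5: wvt
  position 19–21: wvt
  position 28–30: wvt
  position 40–42: wvt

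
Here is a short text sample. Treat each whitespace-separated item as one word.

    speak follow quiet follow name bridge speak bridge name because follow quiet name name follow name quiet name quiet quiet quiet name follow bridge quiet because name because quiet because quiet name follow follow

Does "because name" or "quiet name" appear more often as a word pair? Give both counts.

"because name": 1 occurrence
"quiet name": 4 occurrences

"quiet name" (4 vs 1)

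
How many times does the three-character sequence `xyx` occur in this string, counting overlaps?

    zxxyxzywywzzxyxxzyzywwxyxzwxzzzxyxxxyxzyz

5

Sliding a length-3 window over the 41 characters (39 positions):
  position 3–5: xyx
  position 13–15: xyx
  position 23–25: xyx
  position 32–34: xyx
  position 36–38: xyx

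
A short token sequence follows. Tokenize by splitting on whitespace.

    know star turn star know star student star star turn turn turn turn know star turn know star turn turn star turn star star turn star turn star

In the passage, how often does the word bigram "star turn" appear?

Scanning the 27 overlapping bigram windows for "star turn":
  position 2–3: star turn
  position 9–10: star turn
  position 15–16: star turn
  position 18–19: star turn
  position 21–22: star turn
  position 24–25: star turn
  position 26–27: star turn

7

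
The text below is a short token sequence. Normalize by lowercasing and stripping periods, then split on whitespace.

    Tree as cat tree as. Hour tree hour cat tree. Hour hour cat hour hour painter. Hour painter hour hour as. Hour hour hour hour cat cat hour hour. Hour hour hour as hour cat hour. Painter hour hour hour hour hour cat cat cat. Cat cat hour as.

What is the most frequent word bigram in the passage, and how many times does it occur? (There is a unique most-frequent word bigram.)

Bigram frequencies (highest first):
  hour hour: 14
  hour cat: 5
  cat cat: 5
  cat hour: 4
  as hour: 3
  hour painter: 3
  … (7 more, each ≤ 3)

"hour hour", 14 times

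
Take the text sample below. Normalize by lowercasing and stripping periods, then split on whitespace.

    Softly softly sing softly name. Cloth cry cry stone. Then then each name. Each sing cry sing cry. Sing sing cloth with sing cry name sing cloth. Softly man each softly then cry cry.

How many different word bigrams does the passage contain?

28

34 tokens → 33 bigram windows in total.
Repeated bigrams (each contributes count−1 duplicates):
  sing cry: 3
  cry cry: 2
  cry sing: 2
  sing cloth: 2
5 duplicate windows → 33 − 5 = 28 distinct.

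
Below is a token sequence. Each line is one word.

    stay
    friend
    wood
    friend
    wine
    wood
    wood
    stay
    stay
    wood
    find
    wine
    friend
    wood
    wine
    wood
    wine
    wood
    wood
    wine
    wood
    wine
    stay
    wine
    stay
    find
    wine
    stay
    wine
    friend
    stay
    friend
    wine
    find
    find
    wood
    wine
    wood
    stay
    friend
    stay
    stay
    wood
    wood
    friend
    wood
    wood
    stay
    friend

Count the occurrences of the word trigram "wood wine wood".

4

Scanning the 47 overlapping trigram windows for "wood wine wood":
  position 14–16: wood wine wood
  position 16–18: wood wine wood
  position 19–21: wood wine wood
  position 36–38: wood wine wood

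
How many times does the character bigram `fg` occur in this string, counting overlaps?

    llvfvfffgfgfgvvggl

3

Sliding a length-2 window over the 18 characters (17 positions):
  position 8–9: fg
  position 10–11: fg
  position 12–13: fg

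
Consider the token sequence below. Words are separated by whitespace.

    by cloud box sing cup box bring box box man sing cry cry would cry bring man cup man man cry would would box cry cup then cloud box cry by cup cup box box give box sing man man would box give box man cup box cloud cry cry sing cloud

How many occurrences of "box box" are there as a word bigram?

2

Scanning the 51 overlapping bigram windows for "box box":
  position 8–9: box box
  position 34–35: box box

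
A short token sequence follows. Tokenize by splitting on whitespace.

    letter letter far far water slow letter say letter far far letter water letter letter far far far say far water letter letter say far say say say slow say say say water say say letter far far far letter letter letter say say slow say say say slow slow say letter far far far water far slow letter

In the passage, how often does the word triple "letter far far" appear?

5

Scanning the 57 overlapping trigram windows for "letter far far":
  position 2–4: letter far far
  position 9–11: letter far far
  position 15–17: letter far far
  position 36–38: letter far far
  position 52–54: letter far far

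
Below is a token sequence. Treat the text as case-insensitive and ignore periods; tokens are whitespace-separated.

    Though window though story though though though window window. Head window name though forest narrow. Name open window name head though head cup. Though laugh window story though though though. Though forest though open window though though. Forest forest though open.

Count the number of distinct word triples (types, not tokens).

41 tokens → 39 trigram windows in total.
Repeated trigrams (each contributes count−1 duplicates):
  though though though: 3
  forest though open: 2
  story though though: 2
  though though forest: 2
5 duplicate windows → 39 − 5 = 34 distinct.

34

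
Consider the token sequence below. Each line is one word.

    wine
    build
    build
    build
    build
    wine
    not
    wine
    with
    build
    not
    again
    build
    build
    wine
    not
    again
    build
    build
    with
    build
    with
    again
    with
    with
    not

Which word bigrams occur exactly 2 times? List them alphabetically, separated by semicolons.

again build; build wine; build with; not again; wine not; with build

Bigram counts meeting the condition (exactly 2 times):
  again build: 2
  build wine: 2
  build with: 2
  not again: 2
  wine not: 2
  with build: 2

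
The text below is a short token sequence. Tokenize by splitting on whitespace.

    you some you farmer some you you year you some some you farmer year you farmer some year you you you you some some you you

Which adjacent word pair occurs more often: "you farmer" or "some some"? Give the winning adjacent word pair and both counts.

"you farmer": 3 occurrences
"some some": 2 occurrences

"you farmer" (3 vs 2)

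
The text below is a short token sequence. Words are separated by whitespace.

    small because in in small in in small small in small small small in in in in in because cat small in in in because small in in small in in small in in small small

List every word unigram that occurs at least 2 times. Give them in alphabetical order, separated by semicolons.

Unigram counts meeting the condition (at least 2 times):
  because: 3
  in: 19
  small: 13

because; in; small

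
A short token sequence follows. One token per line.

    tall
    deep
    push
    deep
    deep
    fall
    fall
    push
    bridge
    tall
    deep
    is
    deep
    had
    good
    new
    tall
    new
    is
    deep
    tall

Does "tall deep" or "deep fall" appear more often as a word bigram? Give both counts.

"tall deep" (2 vs 1)

"tall deep": 2 occurrences
"deep fall": 1 occurrence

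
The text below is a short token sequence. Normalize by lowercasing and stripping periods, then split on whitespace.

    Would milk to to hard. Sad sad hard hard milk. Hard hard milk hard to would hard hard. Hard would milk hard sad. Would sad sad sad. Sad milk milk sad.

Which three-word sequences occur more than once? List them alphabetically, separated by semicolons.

hard hard milk; hard milk hard; sad sad sad

Trigram counts meeting the condition (more than once):
  hard hard milk: 2
  hard milk hard: 2
  sad sad sad: 2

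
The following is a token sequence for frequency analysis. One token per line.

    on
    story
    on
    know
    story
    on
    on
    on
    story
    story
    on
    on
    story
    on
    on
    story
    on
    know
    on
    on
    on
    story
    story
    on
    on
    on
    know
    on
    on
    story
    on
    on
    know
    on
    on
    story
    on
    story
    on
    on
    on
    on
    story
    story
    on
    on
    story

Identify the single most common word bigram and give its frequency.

Bigram frequencies (highest first):
  on on: 15
  on story: 10
  story on: 10
  on know: 4
  story story: 3
  know on: 3
  … (1 more, each ≤ 1)

"on on", 15 times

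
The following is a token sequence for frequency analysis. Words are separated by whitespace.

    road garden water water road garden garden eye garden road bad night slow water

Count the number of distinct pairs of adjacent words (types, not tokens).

14 tokens → 13 bigram windows in total.
Repeated bigrams (each contributes count−1 duplicates):
  road garden: 2
1 duplicate windows → 13 − 1 = 12 distinct.

12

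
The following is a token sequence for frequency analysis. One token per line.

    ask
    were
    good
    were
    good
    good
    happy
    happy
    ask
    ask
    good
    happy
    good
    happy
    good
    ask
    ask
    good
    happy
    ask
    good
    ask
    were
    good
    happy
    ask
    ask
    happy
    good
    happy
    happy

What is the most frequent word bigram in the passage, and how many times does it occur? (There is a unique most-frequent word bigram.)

"good happy", 6 times

Bigram frequencies (highest first):
  good happy: 6
  were good: 3
  happy ask: 3
  ask ask: 3
  ask good: 3
  happy good: 3
  … (6 more, each ≤ 2)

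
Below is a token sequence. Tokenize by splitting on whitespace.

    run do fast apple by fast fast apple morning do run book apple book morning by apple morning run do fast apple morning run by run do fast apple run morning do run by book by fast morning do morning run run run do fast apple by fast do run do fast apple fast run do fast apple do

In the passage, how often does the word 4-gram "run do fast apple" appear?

Scanning the 56 overlapping 4-gram windows for "run do fast apple":
  position 1–4: run do fast apple
  position 19–22: run do fast apple
  position 26–29: run do fast apple
  position 43–46: run do fast apple
  position 50–53: run do fast apple
  position 55–58: run do fast apple

6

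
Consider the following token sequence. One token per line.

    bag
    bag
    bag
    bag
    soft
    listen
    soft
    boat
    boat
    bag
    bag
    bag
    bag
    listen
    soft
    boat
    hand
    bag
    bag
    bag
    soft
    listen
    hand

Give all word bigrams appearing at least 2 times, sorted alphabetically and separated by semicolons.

bag bag; bag soft; listen soft; soft boat; soft listen

Bigram counts meeting the condition (at least 2 times):
  bag bag: 8
  bag soft: 2
  listen soft: 2
  soft boat: 2
  soft listen: 2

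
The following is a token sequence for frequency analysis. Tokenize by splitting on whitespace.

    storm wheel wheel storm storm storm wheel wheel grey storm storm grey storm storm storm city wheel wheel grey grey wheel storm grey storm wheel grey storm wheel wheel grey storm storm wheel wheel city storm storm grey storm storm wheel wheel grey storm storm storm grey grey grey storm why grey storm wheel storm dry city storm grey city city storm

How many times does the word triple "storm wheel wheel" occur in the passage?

Scanning the 60 overlapping trigram windows for "storm wheel wheel":
  position 1–3: storm wheel wheel
  position 6–8: storm wheel wheel
  position 27–29: storm wheel wheel
  position 32–34: storm wheel wheel
  position 40–42: storm wheel wheel

5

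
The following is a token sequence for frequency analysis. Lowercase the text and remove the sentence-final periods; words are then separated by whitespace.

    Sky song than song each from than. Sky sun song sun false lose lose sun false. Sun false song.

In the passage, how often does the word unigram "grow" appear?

0

Scanning the 19 tokens for "grow":
  (none found)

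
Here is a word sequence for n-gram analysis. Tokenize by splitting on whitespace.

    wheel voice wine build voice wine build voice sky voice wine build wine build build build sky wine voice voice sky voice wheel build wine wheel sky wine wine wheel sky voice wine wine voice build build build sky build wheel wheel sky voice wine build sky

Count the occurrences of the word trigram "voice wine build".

4

Scanning the 45 overlapping trigram windows for "voice wine build":
  position 2–4: voice wine build
  position 5–7: voice wine build
  position 10–12: voice wine build
  position 44–46: voice wine build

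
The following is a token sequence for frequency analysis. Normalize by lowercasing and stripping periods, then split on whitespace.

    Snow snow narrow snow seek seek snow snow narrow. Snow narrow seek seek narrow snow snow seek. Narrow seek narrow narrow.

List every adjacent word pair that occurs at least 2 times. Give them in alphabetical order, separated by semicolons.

narrow seek; narrow snow; seek narrow; seek seek; snow narrow; snow seek; snow snow

Bigram counts meeting the condition (at least 2 times):
  narrow seek: 2
  narrow snow: 3
  seek narrow: 3
  seek seek: 2
  snow narrow: 3
  snow seek: 2
  snow snow: 3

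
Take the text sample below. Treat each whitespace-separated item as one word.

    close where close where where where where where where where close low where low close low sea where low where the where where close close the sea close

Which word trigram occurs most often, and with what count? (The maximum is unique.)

Trigram frequencies (highest first):
  where where where: 5
  where where close: 2
  close where close: 1
  where close where: 1
  close where where: 1
  where close low: 1
  … (15 more, each ≤ 1)

"where where where", 5 times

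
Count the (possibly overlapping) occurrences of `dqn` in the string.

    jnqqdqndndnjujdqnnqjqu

Sliding a length-3 window over the 22 characters (20 positions):
  position 5–7: dqn
  position 15–17: dqn

2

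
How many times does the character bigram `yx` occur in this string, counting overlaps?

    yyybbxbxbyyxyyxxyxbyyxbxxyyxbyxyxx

7

Sliding a length-2 window over the 34 characters (33 positions):
  position 11–12: yx
  position 14–15: yx
  position 17–18: yx
  position 21–22: yx
  position 27–28: yx
  position 30–31: yx
  position 32–33: yx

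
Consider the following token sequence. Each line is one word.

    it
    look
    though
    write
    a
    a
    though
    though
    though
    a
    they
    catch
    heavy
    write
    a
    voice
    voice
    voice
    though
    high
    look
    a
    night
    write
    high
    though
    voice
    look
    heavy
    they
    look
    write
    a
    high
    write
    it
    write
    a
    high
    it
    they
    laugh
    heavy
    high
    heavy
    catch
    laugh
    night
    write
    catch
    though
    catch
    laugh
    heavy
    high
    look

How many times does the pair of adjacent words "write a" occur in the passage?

4

Scanning the 55 overlapping bigram windows for "write a":
  position 4–5: write a
  position 14–15: write a
  position 32–33: write a
  position 37–38: write a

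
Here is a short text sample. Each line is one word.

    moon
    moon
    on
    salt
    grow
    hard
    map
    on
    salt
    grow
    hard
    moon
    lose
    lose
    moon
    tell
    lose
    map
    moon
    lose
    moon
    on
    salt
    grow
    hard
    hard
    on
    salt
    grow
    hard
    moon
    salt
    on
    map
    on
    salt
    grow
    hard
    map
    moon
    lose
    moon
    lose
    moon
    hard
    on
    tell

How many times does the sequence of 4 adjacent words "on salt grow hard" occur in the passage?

Scanning the 44 overlapping 4-gram windows for "on salt grow hard":
  position 3–6: on salt grow hard
  position 8–11: on salt grow hard
  position 22–25: on salt grow hard
  position 27–30: on salt grow hard
  position 35–38: on salt grow hard

5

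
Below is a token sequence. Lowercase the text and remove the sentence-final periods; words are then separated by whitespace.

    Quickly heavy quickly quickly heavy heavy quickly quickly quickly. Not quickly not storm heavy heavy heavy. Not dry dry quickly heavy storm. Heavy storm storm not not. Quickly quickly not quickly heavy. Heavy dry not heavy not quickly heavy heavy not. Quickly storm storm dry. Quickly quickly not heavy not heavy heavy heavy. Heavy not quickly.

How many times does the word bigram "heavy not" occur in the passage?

5

Scanning the 55 overlapping bigram windows for "heavy not":
  position 16–17: heavy not
  position 36–37: heavy not
  position 40–41: heavy not
  position 49–50: heavy not
  position 54–55: heavy not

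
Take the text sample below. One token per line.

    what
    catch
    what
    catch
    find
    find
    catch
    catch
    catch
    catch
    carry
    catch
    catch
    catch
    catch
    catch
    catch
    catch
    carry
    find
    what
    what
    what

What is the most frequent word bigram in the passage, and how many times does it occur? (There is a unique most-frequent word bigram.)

"catch catch", 9 times

Bigram frequencies (highest first):
  catch catch: 9
  what catch: 2
  catch carry: 2
  what what: 2
  catch what: 1
  catch find: 1
  … (5 more, each ≤ 1)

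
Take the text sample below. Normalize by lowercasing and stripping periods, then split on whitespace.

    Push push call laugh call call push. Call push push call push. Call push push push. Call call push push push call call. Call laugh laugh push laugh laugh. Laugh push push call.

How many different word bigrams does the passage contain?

33 tokens → 32 bigram windows in total.
Repeated bigrams (each contributes count−1 duplicates):
  push call: 7
  push push: 7
  call push: 5
  call call: 4
  laugh laugh: 3
  call laugh: 2
  laugh push: 2
23 duplicate windows → 32 − 23 = 9 distinct.

9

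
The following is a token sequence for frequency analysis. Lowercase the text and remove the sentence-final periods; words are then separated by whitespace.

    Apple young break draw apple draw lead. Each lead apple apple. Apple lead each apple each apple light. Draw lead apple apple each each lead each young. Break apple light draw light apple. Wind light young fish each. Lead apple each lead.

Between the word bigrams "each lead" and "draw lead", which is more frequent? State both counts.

"each lead": 4 occurrences
"draw lead": 2 occurrences

"each lead" (4 vs 2)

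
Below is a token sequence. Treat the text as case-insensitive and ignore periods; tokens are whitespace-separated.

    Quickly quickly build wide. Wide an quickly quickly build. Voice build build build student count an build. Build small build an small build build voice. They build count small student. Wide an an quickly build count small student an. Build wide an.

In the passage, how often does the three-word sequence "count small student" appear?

2

Scanning the 40 overlapping trigram windows for "count small student":
  position 28–30: count small student
  position 36–38: count small student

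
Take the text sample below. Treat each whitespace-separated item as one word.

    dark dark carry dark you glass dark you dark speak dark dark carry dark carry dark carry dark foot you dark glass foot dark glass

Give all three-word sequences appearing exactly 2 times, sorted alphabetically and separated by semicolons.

Trigram counts meeting the condition (exactly 2 times):
  carry dark carry: 2
  dark dark carry: 2

carry dark carry; dark dark carry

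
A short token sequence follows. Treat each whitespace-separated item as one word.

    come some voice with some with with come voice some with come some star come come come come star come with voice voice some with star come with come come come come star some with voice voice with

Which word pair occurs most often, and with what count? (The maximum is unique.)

Bigram frequencies (highest first):
  come come: 6
  some with: 4
  with come: 3
  star come: 3
  come some: 2
  voice with: 2
  … (12 more, each ≤ 2)

"come come", 6 times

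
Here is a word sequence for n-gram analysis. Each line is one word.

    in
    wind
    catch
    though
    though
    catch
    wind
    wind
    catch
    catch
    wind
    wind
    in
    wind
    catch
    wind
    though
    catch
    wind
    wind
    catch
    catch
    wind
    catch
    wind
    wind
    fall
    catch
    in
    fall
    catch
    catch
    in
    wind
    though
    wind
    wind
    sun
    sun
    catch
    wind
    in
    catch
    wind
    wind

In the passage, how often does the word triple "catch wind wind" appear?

5

Scanning the 43 overlapping trigram windows for "catch wind wind":
  position 6–8: catch wind wind
  position 10–12: catch wind wind
  position 18–20: catch wind wind
  position 24–26: catch wind wind
  position 43–45: catch wind wind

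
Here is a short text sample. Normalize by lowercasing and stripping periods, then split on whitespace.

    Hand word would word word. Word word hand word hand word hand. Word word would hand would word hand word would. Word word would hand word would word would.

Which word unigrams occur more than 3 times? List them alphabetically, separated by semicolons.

Unigram counts meeting the condition (more than 3 times):
  hand: 7
  word: 15
  would: 7

hand; word; would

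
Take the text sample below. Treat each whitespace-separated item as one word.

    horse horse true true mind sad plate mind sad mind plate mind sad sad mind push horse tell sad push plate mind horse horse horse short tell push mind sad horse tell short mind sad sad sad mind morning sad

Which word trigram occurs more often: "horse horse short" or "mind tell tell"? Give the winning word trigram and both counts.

"horse horse short": 1 occurrence
"mind tell tell": 0 occurrences

"horse horse short" (1 vs 0)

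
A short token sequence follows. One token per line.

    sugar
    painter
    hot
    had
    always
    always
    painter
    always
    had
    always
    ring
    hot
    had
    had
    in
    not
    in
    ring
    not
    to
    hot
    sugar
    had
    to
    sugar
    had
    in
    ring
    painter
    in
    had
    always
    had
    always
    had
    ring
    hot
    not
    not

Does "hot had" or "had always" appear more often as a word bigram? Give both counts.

"had always" (4 vs 2)

"hot had": 2 occurrences
"had always": 4 occurrences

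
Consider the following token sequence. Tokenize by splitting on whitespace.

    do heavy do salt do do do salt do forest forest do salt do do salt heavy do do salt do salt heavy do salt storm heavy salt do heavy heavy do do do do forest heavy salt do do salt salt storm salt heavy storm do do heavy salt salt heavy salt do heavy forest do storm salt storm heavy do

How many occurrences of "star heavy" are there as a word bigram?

Scanning the 61 overlapping bigram windows for "star heavy":
  (none found)

0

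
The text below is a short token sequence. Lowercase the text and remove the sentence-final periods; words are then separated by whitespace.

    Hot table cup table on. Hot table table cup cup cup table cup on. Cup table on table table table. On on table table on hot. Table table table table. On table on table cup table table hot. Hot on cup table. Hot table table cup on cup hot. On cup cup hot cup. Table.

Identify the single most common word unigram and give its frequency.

"table", 23 times

Unigram frequencies (highest first):
  table: 23
  cup: 13
  on: 11
  hot: 8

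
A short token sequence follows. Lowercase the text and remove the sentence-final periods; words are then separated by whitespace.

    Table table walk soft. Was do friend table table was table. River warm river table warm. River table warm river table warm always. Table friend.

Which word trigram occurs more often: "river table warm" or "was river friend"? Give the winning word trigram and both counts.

"river table warm" (3 vs 0)

"river table warm": 3 occurrences
"was river friend": 0 occurrences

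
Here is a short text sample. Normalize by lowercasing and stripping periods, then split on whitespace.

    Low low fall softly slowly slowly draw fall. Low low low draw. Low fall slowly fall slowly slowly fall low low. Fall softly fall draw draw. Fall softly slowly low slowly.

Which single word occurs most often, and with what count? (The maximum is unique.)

Unigram frequencies (highest first):
  low: 9
  fall: 8
  slowly: 7
  draw: 4
  softly: 3

"low", 9 times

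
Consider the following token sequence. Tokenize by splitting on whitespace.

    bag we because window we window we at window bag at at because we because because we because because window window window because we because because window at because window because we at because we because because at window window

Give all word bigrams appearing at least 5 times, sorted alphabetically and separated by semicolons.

Bigram counts meeting the condition (at least 5 times):
  because we: 5
  we because: 5

because we; we because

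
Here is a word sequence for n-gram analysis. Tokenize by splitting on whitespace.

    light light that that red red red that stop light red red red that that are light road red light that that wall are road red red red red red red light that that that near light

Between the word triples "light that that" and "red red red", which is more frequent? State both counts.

"light that that": 3 occurrences
"red red red": 6 occurrences

"red red red" (6 vs 3)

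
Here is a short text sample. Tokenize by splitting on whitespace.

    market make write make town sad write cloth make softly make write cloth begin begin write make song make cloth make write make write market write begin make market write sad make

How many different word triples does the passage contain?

32 tokens → 30 trigram windows in total.
Repeated trigrams (each contributes count−1 duplicates):
  make write make: 2
1 duplicate windows → 30 − 1 = 29 distinct.

29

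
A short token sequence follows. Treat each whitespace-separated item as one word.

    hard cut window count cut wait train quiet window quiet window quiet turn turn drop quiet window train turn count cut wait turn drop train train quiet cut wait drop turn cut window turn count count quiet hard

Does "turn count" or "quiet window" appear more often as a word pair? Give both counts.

"turn count": 2 occurrences
"quiet window": 3 occurrences

"quiet window" (3 vs 2)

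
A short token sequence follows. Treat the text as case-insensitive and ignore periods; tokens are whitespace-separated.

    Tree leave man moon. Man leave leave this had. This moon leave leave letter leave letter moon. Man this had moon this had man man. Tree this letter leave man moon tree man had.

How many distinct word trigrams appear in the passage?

31

34 tokens → 32 trigram windows in total.
Repeated trigrams (each contributes count−1 duplicates):
  leave man moon: 2
1 duplicate windows → 32 − 1 = 31 distinct.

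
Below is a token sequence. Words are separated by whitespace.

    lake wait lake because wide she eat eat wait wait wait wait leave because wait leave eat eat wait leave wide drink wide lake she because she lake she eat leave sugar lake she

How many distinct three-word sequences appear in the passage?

30

34 tokens → 32 trigram windows in total.
Repeated trigrams (each contributes count−1 duplicates):
  eat eat wait: 2
  wait wait wait: 2
2 duplicate windows → 32 − 2 = 30 distinct.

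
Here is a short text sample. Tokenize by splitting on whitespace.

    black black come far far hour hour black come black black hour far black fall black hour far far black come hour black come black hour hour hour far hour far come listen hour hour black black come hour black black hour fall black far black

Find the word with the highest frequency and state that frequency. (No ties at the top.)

"black", 16 times

Unigram frequencies (highest first):
  black: 16
  hour: 13
  far: 8
  come: 6
  fall: 2
  listen: 1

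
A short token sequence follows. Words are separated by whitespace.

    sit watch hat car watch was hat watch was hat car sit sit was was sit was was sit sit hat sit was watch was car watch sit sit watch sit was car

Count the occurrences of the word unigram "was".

9

Scanning the 33 tokens for "was":
  position 6: was
  position 9: was
  position 14: was
  position 15: was
  position 17: was
  position 18: was
  position 23: was
  position 25: was
  position 32: was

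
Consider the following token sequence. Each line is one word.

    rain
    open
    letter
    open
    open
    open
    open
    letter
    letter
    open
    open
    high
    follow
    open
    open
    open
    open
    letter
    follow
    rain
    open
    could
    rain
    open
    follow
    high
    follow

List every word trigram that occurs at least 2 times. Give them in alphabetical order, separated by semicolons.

Trigram counts meeting the condition (at least 2 times):
  letter open open: 2
  open open letter: 2
  open open open: 4

letter open open; open open letter; open open open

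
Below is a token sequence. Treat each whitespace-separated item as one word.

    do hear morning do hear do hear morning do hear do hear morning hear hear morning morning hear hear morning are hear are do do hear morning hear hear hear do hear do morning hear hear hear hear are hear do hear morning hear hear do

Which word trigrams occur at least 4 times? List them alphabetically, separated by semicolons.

do hear morning; hear do hear; morning hear hear

Trigram counts meeting the condition (at least 4 times):
  do hear morning: 5
  hear do hear: 4
  morning hear hear: 5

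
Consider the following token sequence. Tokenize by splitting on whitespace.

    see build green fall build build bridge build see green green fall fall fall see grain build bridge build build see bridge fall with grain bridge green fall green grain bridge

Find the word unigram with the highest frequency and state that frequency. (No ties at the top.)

Unigram frequencies (highest first):
  build: 7
  fall: 6
  green: 5
  bridge: 5
  see: 4
  grain: 3
  … (1 more, each ≤ 1)

"build", 7 times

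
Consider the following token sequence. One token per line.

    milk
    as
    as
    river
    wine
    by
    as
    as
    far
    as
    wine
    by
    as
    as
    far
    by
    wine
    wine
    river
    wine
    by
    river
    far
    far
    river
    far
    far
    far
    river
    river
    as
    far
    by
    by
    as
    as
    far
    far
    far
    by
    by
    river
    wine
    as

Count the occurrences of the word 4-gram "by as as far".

3

Scanning the 41 overlapping 4-gram windows for "by as as far":
  position 6–9: by as as far
  position 12–15: by as as far
  position 34–37: by as as far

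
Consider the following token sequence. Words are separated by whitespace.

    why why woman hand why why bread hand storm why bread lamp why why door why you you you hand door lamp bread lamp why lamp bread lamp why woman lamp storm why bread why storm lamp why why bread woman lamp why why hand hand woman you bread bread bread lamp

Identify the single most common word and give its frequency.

"why", 16 times

Unigram frequencies (highest first):
  why: 16
  bread: 9
  lamp: 9
  hand: 5
  woman: 4
  you: 4
  … (2 more, each ≤ 3)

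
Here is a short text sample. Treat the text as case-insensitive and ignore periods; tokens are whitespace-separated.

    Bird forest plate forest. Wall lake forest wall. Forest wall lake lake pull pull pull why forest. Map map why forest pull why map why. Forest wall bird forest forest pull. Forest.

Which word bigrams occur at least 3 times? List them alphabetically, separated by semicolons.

Bigram counts meeting the condition (at least 3 times):
  forest wall: 4
  why forest: 3

forest wall; why forest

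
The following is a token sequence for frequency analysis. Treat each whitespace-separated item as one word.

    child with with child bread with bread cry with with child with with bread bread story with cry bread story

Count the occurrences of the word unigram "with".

8

Scanning the 20 tokens for "with":
  position 2: with
  position 3: with
  position 6: with
  position 9: with
  position 10: with
  position 12: with
  position 13: with
  position 17: with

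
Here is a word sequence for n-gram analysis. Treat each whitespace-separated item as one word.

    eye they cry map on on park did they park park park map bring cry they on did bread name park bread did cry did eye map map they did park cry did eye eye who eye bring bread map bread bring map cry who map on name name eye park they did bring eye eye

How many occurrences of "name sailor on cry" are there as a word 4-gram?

0

Scanning the 53 overlapping 4-gram windows for "name sailor on cry":
  (none found)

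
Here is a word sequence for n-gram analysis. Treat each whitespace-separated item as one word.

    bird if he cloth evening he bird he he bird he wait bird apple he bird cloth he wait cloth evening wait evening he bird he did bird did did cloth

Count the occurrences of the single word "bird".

Scanning the 31 tokens for "bird":
  position 1: bird
  position 7: bird
  position 10: bird
  position 13: bird
  position 16: bird
  position 25: bird
  position 28: bird

7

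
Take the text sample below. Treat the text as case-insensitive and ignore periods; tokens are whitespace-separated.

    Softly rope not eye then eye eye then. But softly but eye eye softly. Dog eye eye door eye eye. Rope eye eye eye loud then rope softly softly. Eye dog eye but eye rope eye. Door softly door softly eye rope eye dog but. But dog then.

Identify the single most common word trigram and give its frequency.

Trigram frequencies (highest first):
  eye rope eye: 3
  softly rope not: 1
  rope not eye: 1
  not eye then: 1
  eye then eye: 1
  then eye eye: 1
  … (38 more, each ≤ 1)

"eye rope eye", 3 times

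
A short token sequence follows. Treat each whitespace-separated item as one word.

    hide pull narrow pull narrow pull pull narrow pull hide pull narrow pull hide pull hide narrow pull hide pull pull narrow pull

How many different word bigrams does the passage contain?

23 tokens → 22 bigram windows in total.
Repeated bigrams (each contributes count−1 duplicates):
  narrow pull: 6
  pull narrow: 5
  hide pull: 4
  pull hide: 4
  pull pull: 2
16 duplicate windows → 22 − 16 = 6 distinct.

6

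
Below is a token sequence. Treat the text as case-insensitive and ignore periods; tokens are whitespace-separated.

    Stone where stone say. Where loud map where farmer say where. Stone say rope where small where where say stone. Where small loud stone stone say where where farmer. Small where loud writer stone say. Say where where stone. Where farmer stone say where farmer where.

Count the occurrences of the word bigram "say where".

Scanning the 45 overlapping bigram windows for "say where":
  position 4–5: say where
  position 10–11: say where
  position 26–27: say where
  position 36–37: say where
  position 43–44: say where

5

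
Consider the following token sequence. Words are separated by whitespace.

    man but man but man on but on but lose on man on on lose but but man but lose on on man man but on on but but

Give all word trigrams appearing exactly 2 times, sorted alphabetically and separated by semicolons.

Trigram counts meeting the condition (exactly 2 times):
  but lose on: 2
  but man but: 2
  man but man: 2

but lose on; but man but; man but man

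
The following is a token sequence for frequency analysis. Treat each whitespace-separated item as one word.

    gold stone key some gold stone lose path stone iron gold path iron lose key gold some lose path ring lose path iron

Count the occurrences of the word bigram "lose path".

Scanning the 22 overlapping bigram windows for "lose path":
  position 7–8: lose path
  position 18–19: lose path
  position 21–22: lose path

3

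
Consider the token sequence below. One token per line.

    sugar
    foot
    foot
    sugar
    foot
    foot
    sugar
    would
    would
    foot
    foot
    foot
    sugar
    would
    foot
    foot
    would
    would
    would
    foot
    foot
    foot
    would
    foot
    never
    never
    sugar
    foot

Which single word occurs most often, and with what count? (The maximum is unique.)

Unigram frequencies (highest first):
  foot: 14
  would: 7
  sugar: 5
  never: 2

"foot", 14 times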